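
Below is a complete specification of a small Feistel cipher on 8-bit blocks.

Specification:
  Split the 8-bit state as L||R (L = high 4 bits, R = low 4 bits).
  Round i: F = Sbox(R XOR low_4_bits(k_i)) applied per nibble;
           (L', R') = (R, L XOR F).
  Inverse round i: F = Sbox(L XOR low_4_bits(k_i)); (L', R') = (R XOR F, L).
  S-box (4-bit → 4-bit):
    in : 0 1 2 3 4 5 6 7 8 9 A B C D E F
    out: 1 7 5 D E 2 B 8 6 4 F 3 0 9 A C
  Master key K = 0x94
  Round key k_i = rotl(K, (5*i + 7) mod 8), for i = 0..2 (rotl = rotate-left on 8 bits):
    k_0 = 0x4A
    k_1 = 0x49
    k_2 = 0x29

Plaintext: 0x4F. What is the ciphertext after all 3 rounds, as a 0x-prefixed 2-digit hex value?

s_0 = plaintext = 0x4F
s_1 = Round(s_0, k_0) = 0xF6
s_2 = Round(s_1, k_1) = 0x63
s_3 = Round(s_2, k_2) = 0x39

0x39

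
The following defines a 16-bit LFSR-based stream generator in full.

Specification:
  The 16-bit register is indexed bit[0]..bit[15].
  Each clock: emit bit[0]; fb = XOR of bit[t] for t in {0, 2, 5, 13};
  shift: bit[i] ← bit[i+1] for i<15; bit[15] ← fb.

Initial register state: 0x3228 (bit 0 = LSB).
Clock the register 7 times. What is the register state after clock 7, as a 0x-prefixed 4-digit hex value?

reg_0 = 0x3228
clock 1: out=0, reg = 0x1914
clock 2: out=0, reg = 0x8C8A
clock 3: out=0, reg = 0x4645
clock 4: out=1, reg = 0x2322
clock 5: out=0, reg = 0x1191
clock 6: out=1, reg = 0x88C8
clock 7: out=0, reg = 0x4464

0x4464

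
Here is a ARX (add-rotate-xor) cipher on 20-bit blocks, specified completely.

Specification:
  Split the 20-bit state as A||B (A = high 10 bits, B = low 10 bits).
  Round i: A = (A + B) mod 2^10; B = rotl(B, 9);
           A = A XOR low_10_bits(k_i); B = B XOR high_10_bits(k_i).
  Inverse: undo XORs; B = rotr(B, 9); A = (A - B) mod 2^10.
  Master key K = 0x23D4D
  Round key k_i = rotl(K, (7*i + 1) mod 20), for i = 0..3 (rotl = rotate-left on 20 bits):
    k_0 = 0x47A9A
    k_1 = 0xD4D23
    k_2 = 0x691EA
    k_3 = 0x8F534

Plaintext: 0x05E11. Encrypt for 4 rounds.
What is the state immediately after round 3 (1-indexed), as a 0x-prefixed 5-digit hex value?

0xEA488

s_0 = plaintext = 0x05E11
s_1 = Round(s_0, k_0) = 0x2CA16
s_2 = Round(s_1, k_1) = 0xFAE58
s_3 = Round(s_2, k_2) = 0xEA488
s_4 = Round(s_3, k_3) = 0x41679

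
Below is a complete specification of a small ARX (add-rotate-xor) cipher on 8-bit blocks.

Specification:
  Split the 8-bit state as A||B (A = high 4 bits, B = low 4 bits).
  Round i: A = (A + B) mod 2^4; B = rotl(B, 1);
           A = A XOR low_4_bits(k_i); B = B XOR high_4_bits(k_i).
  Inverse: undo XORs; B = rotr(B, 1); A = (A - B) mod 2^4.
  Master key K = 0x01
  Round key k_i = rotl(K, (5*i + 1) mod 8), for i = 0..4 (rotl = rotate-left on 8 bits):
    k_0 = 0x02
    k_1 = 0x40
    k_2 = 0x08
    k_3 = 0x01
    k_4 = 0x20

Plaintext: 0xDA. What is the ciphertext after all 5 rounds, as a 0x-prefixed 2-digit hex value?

s_0 = plaintext = 0xDA
s_1 = Round(s_0, k_0) = 0x55
s_2 = Round(s_1, k_1) = 0xAE
s_3 = Round(s_2, k_2) = 0x0D
s_4 = Round(s_3, k_3) = 0xCB
s_5 = Round(s_4, k_4) = 0x75

0x75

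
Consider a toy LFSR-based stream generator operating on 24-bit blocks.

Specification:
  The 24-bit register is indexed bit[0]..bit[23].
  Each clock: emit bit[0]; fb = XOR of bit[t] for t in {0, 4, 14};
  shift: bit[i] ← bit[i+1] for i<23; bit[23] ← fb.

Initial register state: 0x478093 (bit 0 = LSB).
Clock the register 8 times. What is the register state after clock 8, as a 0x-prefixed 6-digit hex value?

0x844780

reg_0 = 0x478093
clock 1: out=1, reg = 0x23C049
clock 2: out=1, reg = 0x11E024
clock 3: out=0, reg = 0x88F012
clock 4: out=0, reg = 0x447809
clock 5: out=1, reg = 0x223C04
clock 6: out=0, reg = 0x111E02
clock 7: out=0, reg = 0x088F01
clock 8: out=1, reg = 0x844780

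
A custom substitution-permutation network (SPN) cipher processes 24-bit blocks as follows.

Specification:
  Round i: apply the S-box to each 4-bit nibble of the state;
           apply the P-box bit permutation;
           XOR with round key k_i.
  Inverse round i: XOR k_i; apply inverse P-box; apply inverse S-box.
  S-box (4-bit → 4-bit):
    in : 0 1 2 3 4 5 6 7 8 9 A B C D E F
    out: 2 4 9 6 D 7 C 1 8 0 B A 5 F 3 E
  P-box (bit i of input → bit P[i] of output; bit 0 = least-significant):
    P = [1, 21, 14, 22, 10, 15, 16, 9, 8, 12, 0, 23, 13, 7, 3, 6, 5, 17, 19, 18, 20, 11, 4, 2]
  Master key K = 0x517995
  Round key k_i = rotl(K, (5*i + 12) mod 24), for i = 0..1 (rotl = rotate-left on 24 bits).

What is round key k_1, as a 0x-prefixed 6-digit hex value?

K = 0x517995
k_0 = rotl(K, (5*0+12) mod 24) = rotl(K, 12) = 0x995517
k_1 = rotl(K, (5*1+12) mod 24) = rotl(K, 17) = 0x2AA2F3

0x2AA2F3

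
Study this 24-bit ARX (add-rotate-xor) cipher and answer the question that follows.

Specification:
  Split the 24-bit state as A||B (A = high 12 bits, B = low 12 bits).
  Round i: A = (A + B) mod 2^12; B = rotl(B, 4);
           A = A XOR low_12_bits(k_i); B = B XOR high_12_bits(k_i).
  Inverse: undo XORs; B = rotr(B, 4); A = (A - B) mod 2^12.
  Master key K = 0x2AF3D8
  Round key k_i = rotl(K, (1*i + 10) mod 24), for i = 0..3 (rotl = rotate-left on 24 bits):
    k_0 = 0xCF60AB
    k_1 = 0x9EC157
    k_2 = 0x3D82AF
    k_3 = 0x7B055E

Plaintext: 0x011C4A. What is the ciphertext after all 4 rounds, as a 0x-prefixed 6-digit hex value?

0xF3CEF7

s_0 = plaintext = 0x011C4A
s_1 = Round(s_0, k_0) = 0xCF085A
s_2 = Round(s_1, k_1) = 0x41DC44
s_3 = Round(s_2, k_2) = 0x2CE794
s_4 = Round(s_3, k_3) = 0xF3CEF7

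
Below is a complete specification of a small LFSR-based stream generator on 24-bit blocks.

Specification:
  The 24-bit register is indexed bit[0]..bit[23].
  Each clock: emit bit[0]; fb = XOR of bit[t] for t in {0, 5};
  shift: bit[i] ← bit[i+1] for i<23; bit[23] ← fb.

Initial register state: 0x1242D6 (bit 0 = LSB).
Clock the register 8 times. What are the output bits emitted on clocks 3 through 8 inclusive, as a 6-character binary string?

reg_0 = 0x1242D6
clock 1: out=0, reg = 0x09216B
clock 2: out=1, reg = 0x0490B5
clock 3: out=1, reg = 0x02485A
clock 4: out=0, reg = 0x01242D
clock 5: out=1, reg = 0x009216
clock 6: out=0, reg = 0x00490B
clock 7: out=1, reg = 0x802485
clock 8: out=1, reg = 0xC01242

101011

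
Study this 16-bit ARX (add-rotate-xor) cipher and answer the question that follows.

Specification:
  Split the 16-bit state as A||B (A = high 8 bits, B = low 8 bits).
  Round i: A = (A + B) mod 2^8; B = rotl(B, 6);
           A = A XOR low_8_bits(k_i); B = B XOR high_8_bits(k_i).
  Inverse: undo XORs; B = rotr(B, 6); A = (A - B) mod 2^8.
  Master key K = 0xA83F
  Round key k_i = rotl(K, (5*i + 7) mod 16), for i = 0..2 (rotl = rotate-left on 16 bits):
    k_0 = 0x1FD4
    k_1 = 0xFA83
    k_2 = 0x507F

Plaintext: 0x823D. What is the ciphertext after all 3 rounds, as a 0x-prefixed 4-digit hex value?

s_0 = plaintext = 0x823D
s_1 = Round(s_0, k_0) = 0x6B50
s_2 = Round(s_1, k_1) = 0x38EE
s_3 = Round(s_2, k_2) = 0x59EB

0x59EB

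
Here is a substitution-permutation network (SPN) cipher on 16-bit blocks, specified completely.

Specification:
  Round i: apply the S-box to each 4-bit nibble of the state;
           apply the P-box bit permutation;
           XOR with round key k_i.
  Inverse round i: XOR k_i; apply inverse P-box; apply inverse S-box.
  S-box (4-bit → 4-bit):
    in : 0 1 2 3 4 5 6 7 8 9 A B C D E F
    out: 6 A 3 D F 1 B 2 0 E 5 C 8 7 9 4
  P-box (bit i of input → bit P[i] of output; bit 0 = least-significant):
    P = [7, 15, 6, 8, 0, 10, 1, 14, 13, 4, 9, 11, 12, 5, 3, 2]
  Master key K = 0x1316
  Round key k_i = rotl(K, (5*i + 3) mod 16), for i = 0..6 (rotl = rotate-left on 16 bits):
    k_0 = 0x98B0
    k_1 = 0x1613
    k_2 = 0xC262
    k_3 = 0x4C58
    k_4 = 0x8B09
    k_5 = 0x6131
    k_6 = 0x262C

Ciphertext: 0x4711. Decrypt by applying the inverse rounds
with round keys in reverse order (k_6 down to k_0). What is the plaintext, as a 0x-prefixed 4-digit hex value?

0x8447

s_0 = ciphertext = 0x4711
s_1 = InvRound(s_0, k_6) = 0x92EC
s_2 = InvRound(s_1, k_5) = 0x3DE4
s_3 = InvRound(s_2, k_4) = 0x4A2D
s_4 = InvRound(s_3, k_3) = 0x102F
s_5 = InvRound(s_4, k_2) = 0x3FE0
s_6 = InvRound(s_5, k_1) = 0x76A3
s_7 = InvRound(s_6, k_0) = 0x8447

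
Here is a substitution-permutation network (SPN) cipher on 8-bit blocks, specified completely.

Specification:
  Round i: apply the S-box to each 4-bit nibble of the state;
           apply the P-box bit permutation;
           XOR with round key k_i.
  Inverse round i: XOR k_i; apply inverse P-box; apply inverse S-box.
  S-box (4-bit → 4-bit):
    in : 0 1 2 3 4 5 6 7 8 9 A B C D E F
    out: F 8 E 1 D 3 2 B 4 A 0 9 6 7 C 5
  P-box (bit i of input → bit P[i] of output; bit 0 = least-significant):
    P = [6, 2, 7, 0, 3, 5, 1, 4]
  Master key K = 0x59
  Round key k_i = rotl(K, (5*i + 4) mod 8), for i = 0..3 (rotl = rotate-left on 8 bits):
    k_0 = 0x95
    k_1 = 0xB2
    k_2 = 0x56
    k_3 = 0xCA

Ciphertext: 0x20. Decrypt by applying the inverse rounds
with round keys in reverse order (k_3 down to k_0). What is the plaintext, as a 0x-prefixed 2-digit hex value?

0x5E

s_0 = ciphertext = 0x20
s_1 = InvRound(s_0, k_3) = 0xDF
s_2 = InvRound(s_1, k_2) = 0x3E
s_3 = InvRound(s_2, k_1) = 0x3C
s_4 = InvRound(s_3, k_0) = 0x5E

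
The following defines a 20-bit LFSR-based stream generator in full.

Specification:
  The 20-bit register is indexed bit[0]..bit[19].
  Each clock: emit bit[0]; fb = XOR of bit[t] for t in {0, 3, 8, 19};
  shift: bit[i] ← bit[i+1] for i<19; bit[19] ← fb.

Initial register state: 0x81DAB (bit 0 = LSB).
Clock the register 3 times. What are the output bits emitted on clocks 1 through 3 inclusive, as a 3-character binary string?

110

reg_0 = 0x81DAB
clock 1: out=1, reg = 0x40ED5
clock 2: out=1, reg = 0xA076A
clock 3: out=0, reg = 0xD03B5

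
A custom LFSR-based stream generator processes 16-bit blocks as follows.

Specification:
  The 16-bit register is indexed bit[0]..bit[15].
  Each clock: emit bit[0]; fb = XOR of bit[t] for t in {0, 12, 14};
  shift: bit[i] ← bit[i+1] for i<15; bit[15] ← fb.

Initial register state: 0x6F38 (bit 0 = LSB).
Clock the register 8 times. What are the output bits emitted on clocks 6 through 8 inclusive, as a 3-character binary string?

100

reg_0 = 0x6F38
clock 1: out=0, reg = 0xB79C
clock 2: out=0, reg = 0xDBCE
clock 3: out=0, reg = 0x6DE7
clock 4: out=1, reg = 0x36F3
clock 5: out=1, reg = 0x1B79
clock 6: out=1, reg = 0x0DBC
clock 7: out=0, reg = 0x06DE
clock 8: out=0, reg = 0x036F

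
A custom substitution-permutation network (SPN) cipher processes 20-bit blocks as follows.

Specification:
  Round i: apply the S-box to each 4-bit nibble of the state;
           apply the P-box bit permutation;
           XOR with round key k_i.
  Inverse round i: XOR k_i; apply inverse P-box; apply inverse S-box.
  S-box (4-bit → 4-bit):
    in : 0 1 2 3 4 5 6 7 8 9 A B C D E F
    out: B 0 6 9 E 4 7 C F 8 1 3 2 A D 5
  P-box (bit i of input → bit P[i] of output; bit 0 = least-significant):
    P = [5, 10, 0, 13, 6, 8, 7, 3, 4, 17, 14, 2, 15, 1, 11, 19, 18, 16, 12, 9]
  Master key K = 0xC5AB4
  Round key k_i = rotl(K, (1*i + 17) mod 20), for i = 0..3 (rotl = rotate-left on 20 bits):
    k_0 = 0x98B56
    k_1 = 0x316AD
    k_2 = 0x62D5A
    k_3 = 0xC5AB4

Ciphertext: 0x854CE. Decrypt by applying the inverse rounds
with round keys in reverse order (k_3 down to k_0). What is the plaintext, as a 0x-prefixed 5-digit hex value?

0xA1751

s_0 = ciphertext = 0x854CE
s_1 = InvRound(s_0, k_3) = 0x32A3B
s_2 = InvRound(s_1, k_2) = 0x011B6
s_3 = InvRound(s_2, k_1) = 0xDCBD2
s_4 = InvRound(s_3, k_0) = 0xA1751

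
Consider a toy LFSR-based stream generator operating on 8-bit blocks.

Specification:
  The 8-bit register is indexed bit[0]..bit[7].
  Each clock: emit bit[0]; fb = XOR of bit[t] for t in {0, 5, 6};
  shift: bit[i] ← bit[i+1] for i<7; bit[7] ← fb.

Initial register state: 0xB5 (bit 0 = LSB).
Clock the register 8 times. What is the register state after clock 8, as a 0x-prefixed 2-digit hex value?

reg_0 = 0xB5
clock 1: out=1, reg = 0x5A
clock 2: out=0, reg = 0xAD
clock 3: out=1, reg = 0x56
clock 4: out=0, reg = 0xAB
clock 5: out=1, reg = 0x55
clock 6: out=1, reg = 0x2A
clock 7: out=0, reg = 0x95
clock 8: out=1, reg = 0xCA

0xCA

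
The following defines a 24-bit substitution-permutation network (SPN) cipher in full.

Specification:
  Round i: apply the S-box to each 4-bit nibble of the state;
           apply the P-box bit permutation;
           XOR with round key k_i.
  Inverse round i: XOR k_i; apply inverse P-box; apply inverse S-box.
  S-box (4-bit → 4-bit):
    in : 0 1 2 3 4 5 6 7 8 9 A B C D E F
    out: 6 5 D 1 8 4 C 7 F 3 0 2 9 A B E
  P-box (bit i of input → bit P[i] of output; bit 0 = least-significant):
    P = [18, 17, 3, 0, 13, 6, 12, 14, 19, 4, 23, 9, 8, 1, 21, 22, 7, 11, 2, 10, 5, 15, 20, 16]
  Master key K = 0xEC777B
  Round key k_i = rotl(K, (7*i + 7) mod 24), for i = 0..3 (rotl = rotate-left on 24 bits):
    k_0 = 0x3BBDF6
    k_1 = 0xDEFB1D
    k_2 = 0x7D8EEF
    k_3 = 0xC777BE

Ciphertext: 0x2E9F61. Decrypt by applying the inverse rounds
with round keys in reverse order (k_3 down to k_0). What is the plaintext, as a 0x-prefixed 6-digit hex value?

s_0 = ciphertext = 0x2E9F61
s_1 = InvRound(s_0, k_3) = 0xD7F7E6
s_2 = InvRound(s_1, k_2) = 0xAB112F
s_3 = InvRound(s_2, k_1) = 0x8BFDC3
s_4 = InvRound(s_3, k_0) = 0x155044

0x155044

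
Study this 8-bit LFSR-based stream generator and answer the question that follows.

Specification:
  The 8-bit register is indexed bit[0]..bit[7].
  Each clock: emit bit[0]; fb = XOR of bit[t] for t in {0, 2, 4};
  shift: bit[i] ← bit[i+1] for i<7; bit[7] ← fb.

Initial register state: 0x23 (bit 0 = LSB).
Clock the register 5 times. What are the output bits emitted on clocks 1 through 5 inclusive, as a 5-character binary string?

reg_0 = 0x23
clock 1: out=1, reg = 0x91
clock 2: out=1, reg = 0x48
clock 3: out=0, reg = 0x24
clock 4: out=0, reg = 0x92
clock 5: out=0, reg = 0xC9

11000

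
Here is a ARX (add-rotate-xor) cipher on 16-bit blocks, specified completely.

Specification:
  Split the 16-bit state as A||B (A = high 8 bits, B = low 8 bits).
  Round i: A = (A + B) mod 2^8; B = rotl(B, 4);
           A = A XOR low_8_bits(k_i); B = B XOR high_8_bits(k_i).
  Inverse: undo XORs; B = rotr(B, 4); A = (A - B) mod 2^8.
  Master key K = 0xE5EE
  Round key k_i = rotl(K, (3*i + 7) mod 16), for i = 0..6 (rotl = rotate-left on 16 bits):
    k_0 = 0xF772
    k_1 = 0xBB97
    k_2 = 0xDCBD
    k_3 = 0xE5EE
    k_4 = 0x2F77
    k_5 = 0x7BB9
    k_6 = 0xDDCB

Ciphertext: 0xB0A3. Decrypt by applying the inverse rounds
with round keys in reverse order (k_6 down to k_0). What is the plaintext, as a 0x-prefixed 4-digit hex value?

0x5082

s_0 = ciphertext = 0xB0A3
s_1 = InvRound(s_0, k_6) = 0x94E7
s_2 = InvRound(s_1, k_5) = 0x64C9
s_3 = InvRound(s_2, k_4) = 0xA56E
s_4 = InvRound(s_3, k_3) = 0x93B8
s_5 = InvRound(s_4, k_2) = 0xE846
s_6 = InvRound(s_5, k_1) = 0xA0DF
s_7 = InvRound(s_6, k_0) = 0x5082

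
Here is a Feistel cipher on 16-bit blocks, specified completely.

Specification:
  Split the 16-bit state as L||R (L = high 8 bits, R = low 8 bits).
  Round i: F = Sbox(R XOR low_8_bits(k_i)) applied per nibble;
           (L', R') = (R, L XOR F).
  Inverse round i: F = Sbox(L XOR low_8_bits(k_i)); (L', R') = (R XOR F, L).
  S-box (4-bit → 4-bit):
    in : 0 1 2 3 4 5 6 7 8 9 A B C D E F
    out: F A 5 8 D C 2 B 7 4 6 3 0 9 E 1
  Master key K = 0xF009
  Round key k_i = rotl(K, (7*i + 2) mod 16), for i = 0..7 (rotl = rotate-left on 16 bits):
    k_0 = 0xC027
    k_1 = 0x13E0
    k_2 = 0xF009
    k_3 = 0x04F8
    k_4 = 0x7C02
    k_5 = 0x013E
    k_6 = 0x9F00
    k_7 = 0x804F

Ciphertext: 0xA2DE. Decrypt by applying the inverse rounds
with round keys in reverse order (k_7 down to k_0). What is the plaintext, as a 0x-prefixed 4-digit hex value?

s_0 = ciphertext = 0xA2DE
s_1 = InvRound(s_0, k_7) = 0x37A2
s_2 = InvRound(s_1, k_6) = 0x2937
s_3 = InvRound(s_2, k_5) = 0x9C29
s_4 = InvRound(s_3, k_4) = 0x679C
s_5 = InvRound(s_4, k_3) = 0xDD67
s_6 = InvRound(s_5, k_2) = 0xFADD
s_7 = InvRound(s_6, k_1) = 0x7BFA
s_8 = InvRound(s_7, k_0) = 0x3A7B

0x3A7B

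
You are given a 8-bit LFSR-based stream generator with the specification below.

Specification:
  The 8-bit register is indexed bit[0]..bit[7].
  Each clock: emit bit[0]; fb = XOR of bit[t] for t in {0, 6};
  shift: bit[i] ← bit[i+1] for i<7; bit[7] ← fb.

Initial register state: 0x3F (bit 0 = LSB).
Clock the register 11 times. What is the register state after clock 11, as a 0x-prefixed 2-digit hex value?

reg_0 = 0x3F
clock 1: out=1, reg = 0x9F
clock 2: out=1, reg = 0xCF
clock 3: out=1, reg = 0x67
clock 4: out=1, reg = 0x33
clock 5: out=1, reg = 0x99
clock 6: out=1, reg = 0xCC
clock 7: out=0, reg = 0xE6
clock 8: out=0, reg = 0xF3
clock 9: out=1, reg = 0x79
clock 10: out=1, reg = 0x3C
clock 11: out=0, reg = 0x1E

0x1E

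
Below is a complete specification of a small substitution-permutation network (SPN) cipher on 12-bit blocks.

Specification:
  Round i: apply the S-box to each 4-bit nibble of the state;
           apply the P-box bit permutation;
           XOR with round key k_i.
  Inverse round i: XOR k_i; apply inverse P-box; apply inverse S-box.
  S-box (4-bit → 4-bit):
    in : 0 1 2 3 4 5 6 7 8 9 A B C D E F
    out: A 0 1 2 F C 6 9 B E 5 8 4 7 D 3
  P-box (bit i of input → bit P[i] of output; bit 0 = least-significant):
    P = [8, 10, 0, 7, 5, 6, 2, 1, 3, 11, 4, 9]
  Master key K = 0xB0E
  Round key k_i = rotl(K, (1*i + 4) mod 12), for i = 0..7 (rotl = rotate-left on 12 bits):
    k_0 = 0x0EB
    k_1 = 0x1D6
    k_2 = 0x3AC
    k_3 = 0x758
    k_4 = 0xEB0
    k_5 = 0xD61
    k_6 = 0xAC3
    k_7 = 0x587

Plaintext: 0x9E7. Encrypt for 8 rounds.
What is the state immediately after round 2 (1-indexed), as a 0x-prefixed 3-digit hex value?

0x6D1

s_0 = plaintext = 0x9E7
s_1 = Round(s_0, k_0) = 0xB5D
s_2 = Round(s_1, k_1) = 0x6D1
s_3 = Round(s_2, k_2) = 0xBD8
s_4 = Round(s_3, k_3) = 0x0BC
s_5 = Round(s_4, k_4) = 0x4B3
s_6 = Round(s_5, k_5) = 0x37B
s_7 = Round(s_6, k_6) = 0x261
s_8 = Round(s_7, k_7) = 0x5CB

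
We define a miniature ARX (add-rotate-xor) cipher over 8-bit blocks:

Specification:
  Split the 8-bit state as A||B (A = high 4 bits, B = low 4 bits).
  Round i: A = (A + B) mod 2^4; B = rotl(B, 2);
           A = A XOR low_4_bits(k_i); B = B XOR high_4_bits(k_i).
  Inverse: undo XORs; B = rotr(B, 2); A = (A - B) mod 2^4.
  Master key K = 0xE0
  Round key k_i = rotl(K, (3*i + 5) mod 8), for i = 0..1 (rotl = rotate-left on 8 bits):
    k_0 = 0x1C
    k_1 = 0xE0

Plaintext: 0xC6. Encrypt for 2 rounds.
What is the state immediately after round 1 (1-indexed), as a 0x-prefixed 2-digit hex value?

0xE8

s_0 = plaintext = 0xC6
s_1 = Round(s_0, k_0) = 0xE8
s_2 = Round(s_1, k_1) = 0x6C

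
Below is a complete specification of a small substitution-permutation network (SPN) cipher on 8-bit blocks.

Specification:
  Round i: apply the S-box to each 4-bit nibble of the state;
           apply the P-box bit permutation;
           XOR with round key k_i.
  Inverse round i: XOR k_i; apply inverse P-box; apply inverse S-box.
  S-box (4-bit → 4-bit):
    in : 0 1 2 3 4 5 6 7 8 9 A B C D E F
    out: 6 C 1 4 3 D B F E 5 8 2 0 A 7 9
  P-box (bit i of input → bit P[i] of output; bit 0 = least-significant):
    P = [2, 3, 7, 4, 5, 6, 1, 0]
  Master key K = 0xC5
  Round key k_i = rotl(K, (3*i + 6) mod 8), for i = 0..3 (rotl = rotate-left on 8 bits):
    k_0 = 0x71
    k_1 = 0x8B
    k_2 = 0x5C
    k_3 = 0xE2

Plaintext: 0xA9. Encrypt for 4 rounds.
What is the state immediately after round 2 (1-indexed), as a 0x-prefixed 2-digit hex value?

0xA6

s_0 = plaintext = 0xA9
s_1 = Round(s_0, k_0) = 0xF4
s_2 = Round(s_1, k_1) = 0xA6
s_3 = Round(s_2, k_2) = 0x41
s_4 = Round(s_3, k_3) = 0x12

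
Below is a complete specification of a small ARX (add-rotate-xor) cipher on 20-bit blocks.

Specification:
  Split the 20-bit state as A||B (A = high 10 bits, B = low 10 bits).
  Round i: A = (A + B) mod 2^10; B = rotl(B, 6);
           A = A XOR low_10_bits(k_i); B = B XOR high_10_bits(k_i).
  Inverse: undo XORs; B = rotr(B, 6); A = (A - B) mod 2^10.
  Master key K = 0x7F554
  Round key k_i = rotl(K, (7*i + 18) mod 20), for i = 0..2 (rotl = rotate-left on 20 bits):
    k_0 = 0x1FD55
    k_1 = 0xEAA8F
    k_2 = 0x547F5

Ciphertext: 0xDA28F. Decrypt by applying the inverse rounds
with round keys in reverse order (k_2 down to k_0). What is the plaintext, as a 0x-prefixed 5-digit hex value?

s_0 = ciphertext = 0xDA28F
s_1 = InvRound(s_0, k_2) = 0xAB9EF
s_2 = InvRound(s_1, k_1) = 0xF2059
s_3 = InvRound(s_2, k_0) = 0x0F660

0x0F660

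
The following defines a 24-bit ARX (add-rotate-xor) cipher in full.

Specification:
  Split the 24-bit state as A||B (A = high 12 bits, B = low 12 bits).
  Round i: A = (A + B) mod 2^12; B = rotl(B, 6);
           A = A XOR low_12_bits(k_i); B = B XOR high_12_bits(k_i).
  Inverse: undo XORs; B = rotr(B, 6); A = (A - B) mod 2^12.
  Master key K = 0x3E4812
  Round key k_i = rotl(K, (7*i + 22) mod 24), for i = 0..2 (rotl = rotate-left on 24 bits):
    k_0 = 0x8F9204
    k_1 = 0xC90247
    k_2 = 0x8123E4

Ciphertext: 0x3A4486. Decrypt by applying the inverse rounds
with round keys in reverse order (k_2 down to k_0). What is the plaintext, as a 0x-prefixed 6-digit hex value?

s_0 = ciphertext = 0x3A4486
s_1 = InvRound(s_0, k_2) = 0xB0E532
s_2 = InvRound(s_1, k_1) = 0x0A38A6
s_3 = InvRound(s_2, k_0) = 0xAE67C1

0xAE67C1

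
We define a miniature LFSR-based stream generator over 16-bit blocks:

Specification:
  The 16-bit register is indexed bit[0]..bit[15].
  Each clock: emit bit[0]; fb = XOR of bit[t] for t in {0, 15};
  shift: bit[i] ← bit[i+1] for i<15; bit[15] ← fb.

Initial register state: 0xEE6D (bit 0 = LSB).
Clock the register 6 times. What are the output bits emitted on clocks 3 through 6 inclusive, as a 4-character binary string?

reg_0 = 0xEE6D
clock 1: out=1, reg = 0x7736
clock 2: out=0, reg = 0x3B9B
clock 3: out=1, reg = 0x9DCD
clock 4: out=1, reg = 0x4EE6
clock 5: out=0, reg = 0x2773
clock 6: out=1, reg = 0x93B9

1101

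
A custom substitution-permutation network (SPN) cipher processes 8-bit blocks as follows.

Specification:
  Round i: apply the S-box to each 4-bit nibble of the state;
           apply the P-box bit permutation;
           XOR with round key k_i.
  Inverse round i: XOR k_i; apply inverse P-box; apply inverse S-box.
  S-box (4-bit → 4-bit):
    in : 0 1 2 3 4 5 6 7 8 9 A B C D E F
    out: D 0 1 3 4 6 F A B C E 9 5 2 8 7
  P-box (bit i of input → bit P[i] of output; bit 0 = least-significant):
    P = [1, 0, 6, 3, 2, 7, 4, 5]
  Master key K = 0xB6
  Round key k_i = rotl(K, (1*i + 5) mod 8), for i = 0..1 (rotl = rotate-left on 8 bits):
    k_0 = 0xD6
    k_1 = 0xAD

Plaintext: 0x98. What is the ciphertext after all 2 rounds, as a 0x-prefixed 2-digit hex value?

s_0 = plaintext = 0x98
s_1 = Round(s_0, k_0) = 0xED
s_2 = Round(s_1, k_1) = 0x8C

0x8C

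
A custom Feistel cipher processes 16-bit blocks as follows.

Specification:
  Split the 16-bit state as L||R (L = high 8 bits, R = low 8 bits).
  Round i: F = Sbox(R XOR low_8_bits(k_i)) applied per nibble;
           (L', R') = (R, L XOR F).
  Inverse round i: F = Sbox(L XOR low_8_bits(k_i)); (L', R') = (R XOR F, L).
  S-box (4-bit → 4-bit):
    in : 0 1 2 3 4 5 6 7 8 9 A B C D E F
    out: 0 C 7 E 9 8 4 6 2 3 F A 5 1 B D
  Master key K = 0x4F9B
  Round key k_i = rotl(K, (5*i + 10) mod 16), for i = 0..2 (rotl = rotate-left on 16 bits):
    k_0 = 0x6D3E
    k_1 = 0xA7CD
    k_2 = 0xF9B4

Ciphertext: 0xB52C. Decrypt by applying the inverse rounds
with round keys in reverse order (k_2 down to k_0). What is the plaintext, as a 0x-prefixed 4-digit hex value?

0xCF04

s_0 = ciphertext = 0xB52C
s_1 = InvRound(s_0, k_2) = 0x20B5
s_2 = InvRound(s_1, k_1) = 0x0420
s_3 = InvRound(s_2, k_0) = 0xCF04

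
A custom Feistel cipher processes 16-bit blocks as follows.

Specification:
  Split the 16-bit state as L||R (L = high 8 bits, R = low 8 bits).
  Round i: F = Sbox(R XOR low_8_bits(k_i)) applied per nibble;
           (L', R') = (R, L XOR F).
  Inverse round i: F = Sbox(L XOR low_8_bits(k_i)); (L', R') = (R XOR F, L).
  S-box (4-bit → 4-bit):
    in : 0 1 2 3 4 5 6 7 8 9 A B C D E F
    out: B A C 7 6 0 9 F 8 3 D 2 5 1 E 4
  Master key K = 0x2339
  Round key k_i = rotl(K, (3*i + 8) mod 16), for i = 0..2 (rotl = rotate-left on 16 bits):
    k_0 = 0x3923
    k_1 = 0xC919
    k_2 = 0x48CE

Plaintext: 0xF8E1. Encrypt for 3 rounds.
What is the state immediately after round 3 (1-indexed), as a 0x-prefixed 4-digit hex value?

s_0 = plaintext = 0xF8E1
s_1 = Round(s_0, k_0) = 0xE1A4
s_2 = Round(s_1, k_1) = 0xA4C0
s_3 = Round(s_2, k_2) = 0xC01A

0xC01A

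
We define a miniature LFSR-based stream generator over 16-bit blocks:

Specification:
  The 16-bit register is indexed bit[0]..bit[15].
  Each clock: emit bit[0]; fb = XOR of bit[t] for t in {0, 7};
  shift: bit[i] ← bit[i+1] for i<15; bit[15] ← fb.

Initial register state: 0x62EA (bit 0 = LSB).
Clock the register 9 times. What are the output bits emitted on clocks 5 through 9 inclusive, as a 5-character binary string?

01110

reg_0 = 0x62EA
clock 1: out=0, reg = 0xB175
clock 2: out=1, reg = 0xD8BA
clock 3: out=0, reg = 0xEC5D
clock 4: out=1, reg = 0xF62E
clock 5: out=0, reg = 0x7B17
clock 6: out=1, reg = 0xBD8B
clock 7: out=1, reg = 0x5EC5
clock 8: out=1, reg = 0x2F62
clock 9: out=0, reg = 0x17B1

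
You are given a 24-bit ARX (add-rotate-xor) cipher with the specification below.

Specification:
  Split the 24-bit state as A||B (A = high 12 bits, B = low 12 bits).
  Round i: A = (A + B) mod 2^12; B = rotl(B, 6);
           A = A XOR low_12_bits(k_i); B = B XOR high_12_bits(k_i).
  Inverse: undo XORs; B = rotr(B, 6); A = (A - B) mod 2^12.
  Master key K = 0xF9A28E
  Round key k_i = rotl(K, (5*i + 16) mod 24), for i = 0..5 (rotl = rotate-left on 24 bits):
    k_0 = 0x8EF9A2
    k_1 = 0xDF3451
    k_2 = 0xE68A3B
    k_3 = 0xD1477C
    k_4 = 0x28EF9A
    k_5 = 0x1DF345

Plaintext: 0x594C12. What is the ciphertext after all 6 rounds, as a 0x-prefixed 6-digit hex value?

0x1B7F7A

s_0 = plaintext = 0x594C12
s_1 = Round(s_0, k_0) = 0x804C5F
s_2 = Round(s_1, k_1) = 0x032A02
s_3 = Round(s_2, k_2) = 0x00FEC0
s_4 = Round(s_3, k_3) = 0x9B3D2F
s_5 = Round(s_4, k_4) = 0x97897A
s_6 = Round(s_5, k_5) = 0x1B7F7A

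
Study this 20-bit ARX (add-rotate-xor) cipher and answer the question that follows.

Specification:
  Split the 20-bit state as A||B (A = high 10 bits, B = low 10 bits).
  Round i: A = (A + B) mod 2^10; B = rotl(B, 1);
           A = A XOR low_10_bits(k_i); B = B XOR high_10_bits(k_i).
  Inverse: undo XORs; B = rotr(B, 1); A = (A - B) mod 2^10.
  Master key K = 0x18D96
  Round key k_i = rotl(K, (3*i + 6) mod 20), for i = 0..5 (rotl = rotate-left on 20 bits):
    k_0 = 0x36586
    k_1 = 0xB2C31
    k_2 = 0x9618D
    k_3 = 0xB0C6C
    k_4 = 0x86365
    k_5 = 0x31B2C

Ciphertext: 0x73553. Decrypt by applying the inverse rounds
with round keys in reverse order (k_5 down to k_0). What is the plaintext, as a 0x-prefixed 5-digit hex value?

s_0 = ciphertext = 0x73553
s_1 = InvRound(s_0, k_5) = 0x05ECA
s_2 = InvRound(s_1, k_4) = 0xC2469
s_3 = InvRound(s_2, k_3) = 0x84155
s_4 = InvRound(s_3, k_2) = 0x05F86
s_5 = InvRound(s_4, k_1) = 0x602A6
s_6 = InvRound(s_5, k_0) = 0x31F3F

0x31F3F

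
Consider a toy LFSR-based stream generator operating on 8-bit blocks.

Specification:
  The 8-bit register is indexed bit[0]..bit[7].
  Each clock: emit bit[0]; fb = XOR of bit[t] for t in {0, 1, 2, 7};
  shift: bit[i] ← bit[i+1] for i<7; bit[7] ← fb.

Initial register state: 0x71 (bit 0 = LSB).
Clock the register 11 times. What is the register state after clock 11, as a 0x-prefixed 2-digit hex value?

reg_0 = 0x71
clock 1: out=1, reg = 0xB8
clock 2: out=0, reg = 0xDC
clock 3: out=0, reg = 0x6E
clock 4: out=0, reg = 0x37
clock 5: out=1, reg = 0x9B
clock 6: out=1, reg = 0xCD
clock 7: out=1, reg = 0xE6
clock 8: out=0, reg = 0xF3
clock 9: out=1, reg = 0xF9
clock 10: out=1, reg = 0x7C
clock 11: out=0, reg = 0xBE

0xBE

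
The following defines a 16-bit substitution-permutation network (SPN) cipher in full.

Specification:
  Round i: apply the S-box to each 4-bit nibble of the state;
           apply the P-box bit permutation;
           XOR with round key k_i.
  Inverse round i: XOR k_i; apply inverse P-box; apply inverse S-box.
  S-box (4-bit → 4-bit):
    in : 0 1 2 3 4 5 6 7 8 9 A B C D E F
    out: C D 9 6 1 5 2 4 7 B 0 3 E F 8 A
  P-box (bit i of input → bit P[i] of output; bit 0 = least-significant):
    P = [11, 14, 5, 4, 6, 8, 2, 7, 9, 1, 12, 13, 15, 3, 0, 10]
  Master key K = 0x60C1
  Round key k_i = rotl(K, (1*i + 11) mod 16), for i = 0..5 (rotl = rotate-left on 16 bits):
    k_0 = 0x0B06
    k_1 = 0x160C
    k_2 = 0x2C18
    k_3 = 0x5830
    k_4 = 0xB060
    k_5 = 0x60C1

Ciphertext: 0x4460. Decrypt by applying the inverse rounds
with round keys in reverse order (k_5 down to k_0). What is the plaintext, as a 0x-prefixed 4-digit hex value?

0xED5E

s_0 = ciphertext = 0x4460
s_1 = InvRound(s_0, k_5) = 0x0EE7
s_2 = InvRound(s_1, k_4) = 0x1D04
s_3 = InvRound(s_2, k_3) = 0xEA3C
s_4 = InvRound(s_3, k_2) = 0x2473
s_5 = InvRound(s_4, k_1) = 0x3D50
s_6 = InvRound(s_5, k_0) = 0xED5E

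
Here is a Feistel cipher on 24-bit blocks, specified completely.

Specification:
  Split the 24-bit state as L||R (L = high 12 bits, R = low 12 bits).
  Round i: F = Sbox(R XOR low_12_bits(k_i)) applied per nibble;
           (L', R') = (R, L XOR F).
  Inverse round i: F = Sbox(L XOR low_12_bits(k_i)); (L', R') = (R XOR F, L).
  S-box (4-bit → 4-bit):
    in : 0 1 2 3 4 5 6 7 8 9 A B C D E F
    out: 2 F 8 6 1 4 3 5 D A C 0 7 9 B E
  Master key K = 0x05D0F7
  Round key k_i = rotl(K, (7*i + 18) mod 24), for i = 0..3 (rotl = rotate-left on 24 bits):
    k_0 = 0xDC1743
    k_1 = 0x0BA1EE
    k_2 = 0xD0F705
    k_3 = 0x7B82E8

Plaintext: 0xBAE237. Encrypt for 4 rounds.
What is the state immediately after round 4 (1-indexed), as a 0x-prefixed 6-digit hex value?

s_0 = plaintext = 0xBAE237
s_1 = Round(s_0, k_0) = 0x237FFF
s_2 = Round(s_1, k_1) = 0xFFF9C8
s_3 = Round(s_2, k_2) = 0x9C8486
s_4 = Round(s_3, k_3) = 0x486AF3

0x486AF3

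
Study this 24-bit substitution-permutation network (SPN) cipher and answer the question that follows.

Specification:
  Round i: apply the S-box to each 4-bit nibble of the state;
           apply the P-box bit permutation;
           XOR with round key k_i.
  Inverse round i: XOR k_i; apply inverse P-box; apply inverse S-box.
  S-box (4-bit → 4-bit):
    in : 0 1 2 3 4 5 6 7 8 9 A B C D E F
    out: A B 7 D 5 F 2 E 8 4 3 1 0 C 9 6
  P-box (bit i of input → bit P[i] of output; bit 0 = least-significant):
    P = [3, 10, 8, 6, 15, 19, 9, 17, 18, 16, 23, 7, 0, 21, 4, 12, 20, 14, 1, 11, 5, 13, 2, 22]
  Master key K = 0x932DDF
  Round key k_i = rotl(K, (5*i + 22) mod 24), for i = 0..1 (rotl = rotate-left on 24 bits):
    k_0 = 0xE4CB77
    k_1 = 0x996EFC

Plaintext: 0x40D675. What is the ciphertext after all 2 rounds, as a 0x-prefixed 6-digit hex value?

s_0 = plaintext = 0x40D675
s_1 = Round(s_0, k_0) = 0xEF940B
s_2 = Round(s_1, k_1) = 0x572EC6

0x572EC6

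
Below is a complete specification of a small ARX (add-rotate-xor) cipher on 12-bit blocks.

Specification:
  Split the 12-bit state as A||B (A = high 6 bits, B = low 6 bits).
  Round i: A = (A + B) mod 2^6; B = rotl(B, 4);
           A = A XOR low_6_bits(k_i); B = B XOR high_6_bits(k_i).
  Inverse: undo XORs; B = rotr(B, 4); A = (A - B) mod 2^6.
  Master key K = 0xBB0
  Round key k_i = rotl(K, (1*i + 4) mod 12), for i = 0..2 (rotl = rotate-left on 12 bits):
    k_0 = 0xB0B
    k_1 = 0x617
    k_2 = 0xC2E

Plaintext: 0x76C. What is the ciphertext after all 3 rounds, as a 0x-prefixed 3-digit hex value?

s_0 = plaintext = 0x76C
s_1 = Round(s_0, k_0) = 0x0A7
s_2 = Round(s_1, k_1) = 0xFA1
s_3 = Round(s_2, k_2) = 0xC68

0xC68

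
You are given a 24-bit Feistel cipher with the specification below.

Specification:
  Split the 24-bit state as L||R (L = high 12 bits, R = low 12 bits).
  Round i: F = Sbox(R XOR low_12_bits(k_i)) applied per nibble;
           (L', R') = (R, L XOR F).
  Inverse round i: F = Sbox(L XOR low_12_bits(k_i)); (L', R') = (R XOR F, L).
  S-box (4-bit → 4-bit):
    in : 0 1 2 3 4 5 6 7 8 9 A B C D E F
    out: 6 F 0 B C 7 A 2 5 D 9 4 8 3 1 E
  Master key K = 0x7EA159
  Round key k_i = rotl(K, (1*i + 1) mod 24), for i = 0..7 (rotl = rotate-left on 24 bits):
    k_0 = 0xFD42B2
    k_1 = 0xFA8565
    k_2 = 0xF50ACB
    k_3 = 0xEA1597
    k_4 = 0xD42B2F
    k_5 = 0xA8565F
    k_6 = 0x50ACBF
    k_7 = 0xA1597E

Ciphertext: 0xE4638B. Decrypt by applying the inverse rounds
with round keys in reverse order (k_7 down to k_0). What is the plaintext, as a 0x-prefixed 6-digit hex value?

s_0 = ciphertext = 0xE4638B
s_1 = InvRound(s_0, k_7) = 0x13EE46
s_2 = InvRound(s_1, k_6) = 0xD1913E
s_3 = InvRound(s_2, k_5) = 0x5F4D19
s_4 = InvRound(s_3, k_4) = 0xC2D5F4
s_5 = InvRound(s_4, k_3) = 0x8BDC2D
s_6 = InvRound(s_5, k_2) = 0xC078BD
s_7 = InvRound(s_6, k_1) = 0x51DC07
s_8 = InvRound(s_7, k_0) = 0xE9951D

0xE9951D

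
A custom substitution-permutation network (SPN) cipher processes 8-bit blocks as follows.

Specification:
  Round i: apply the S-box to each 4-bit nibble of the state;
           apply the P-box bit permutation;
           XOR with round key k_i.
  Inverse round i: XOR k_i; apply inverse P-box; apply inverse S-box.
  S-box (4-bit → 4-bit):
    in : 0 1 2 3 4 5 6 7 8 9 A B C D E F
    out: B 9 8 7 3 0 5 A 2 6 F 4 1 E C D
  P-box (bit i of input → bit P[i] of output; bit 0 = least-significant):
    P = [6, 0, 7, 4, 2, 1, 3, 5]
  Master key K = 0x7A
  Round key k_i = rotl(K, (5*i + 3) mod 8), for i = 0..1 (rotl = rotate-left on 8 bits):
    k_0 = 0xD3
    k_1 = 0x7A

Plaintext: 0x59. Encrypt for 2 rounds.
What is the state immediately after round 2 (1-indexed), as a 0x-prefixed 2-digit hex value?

s_0 = plaintext = 0x59
s_1 = Round(s_0, k_0) = 0x52
s_2 = Round(s_1, k_1) = 0x6A

0x6A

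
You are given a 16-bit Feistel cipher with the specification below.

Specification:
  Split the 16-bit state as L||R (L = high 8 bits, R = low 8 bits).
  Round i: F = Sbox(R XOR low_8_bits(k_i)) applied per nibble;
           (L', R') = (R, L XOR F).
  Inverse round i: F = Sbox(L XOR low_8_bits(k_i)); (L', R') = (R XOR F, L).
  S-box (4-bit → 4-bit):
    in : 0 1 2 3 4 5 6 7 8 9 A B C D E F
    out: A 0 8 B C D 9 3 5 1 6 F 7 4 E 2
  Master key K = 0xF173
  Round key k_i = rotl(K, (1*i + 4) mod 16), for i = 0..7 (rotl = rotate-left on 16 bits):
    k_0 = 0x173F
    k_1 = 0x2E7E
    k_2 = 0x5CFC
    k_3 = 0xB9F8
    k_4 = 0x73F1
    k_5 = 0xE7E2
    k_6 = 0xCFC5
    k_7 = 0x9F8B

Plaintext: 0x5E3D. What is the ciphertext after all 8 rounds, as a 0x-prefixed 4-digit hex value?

s_0 = plaintext = 0x5E3D
s_1 = Round(s_0, k_0) = 0x3DF6
s_2 = Round(s_1, k_1) = 0xF668
s_3 = Round(s_2, k_2) = 0x68EA
s_4 = Round(s_3, k_3) = 0xEA60
s_5 = Round(s_4, k_4) = 0x60FA
s_6 = Round(s_5, k_5) = 0xFA65
s_7 = Round(s_6, k_6) = 0x6590
s_8 = Round(s_7, k_7) = 0x906A

0x906A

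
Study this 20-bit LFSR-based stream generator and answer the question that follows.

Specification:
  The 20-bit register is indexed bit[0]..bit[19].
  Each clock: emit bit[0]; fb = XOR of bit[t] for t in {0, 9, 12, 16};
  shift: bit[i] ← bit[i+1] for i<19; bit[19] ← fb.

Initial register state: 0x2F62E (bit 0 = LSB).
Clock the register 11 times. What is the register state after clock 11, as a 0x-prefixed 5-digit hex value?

0x1F05E

reg_0 = 0x2F62E
clock 1: out=0, reg = 0x17B17
clock 2: out=1, reg = 0x0BD8B
clock 3: out=1, reg = 0x05EC5
clock 4: out=1, reg = 0x82F62
clock 5: out=0, reg = 0xC17B1
clock 6: out=1, reg = 0xE0BD8
clock 7: out=0, reg = 0xF05EC
clock 8: out=0, reg = 0xF82F6
clock 9: out=0, reg = 0x7C17B
clock 10: out=1, reg = 0x3E0BD
clock 11: out=1, reg = 0x1F05E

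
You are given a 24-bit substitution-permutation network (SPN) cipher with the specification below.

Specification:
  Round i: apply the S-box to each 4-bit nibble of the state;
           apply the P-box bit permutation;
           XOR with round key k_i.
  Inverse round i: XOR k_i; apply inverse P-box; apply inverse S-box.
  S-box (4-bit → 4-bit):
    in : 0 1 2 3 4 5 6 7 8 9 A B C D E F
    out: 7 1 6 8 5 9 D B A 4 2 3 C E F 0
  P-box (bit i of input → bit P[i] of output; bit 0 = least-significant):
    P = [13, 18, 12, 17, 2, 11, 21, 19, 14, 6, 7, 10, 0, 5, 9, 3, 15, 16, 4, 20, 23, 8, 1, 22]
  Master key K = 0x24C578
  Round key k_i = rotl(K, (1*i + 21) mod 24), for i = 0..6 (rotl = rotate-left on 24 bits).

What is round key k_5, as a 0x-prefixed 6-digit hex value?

K = 0x24C578
k_0 = rotl(K, (1*0+21) mod 24) = rotl(K, 21) = 0x0498AF
k_1 = rotl(K, (1*1+21) mod 24) = rotl(K, 22) = 0x09315E
k_2 = rotl(K, (1*2+21) mod 24) = rotl(K, 23) = 0x1262BC
k_3 = rotl(K, (1*3+21) mod 24) = rotl(K, 0) = 0x24C578
k_4 = rotl(K, (1*4+21) mod 24) = rotl(K, 1) = 0x498AF0
k_5 = rotl(K, (1*5+21) mod 24) = rotl(K, 2) = 0x9315E0

0x9315E0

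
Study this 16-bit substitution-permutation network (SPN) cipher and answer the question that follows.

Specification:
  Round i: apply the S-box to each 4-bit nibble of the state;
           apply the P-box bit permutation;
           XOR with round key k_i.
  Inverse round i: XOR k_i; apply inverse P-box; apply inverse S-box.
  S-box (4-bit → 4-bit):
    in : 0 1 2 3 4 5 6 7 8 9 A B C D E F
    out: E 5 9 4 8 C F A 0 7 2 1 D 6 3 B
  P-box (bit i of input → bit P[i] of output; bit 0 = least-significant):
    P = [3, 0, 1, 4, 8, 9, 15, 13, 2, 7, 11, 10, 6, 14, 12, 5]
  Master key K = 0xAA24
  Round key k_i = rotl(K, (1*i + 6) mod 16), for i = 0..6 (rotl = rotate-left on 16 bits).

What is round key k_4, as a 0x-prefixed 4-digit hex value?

K = 0xAA24
k_0 = rotl(K, (1*0+6) mod 16) = rotl(K, 6) = 0x892A
k_1 = rotl(K, (1*1+6) mod 16) = rotl(K, 7) = 0x1255
k_2 = rotl(K, (1*2+6) mod 16) = rotl(K, 8) = 0x24AA
k_3 = rotl(K, (1*3+6) mod 16) = rotl(K, 9) = 0x4954
k_4 = rotl(K, (1*4+6) mod 16) = rotl(K, 10) = 0x92A8

0x92A8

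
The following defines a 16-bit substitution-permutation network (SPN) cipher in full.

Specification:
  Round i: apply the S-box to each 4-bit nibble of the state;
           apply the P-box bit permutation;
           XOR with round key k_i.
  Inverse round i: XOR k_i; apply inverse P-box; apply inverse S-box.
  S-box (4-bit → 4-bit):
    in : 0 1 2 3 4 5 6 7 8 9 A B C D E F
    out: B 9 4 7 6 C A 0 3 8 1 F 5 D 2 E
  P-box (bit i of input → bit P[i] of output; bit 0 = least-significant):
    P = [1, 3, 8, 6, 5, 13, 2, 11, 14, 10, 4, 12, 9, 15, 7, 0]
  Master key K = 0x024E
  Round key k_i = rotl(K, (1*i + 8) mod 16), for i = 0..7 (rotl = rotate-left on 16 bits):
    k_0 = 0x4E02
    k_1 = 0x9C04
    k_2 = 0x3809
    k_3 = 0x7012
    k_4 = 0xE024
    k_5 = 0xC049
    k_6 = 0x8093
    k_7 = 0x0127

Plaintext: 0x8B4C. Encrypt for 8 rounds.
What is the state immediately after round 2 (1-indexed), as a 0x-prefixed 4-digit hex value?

0x07AD

s_0 = plaintext = 0x8B4C
s_1 = Round(s_0, k_0) = 0xB914
s_2 = Round(s_1, k_1) = 0x07AD
s_3 = Round(s_2, k_2) = 0xBB6A
s_4 = Round(s_3, k_3) = 0x8E81
s_5 = Round(s_4, k_4) = 0x4646
s_6 = Round(s_5, k_5) = 0x7485
s_7 = Round(s_6, k_6) = 0xA5E3
s_8 = Round(s_7, k_7) = 0x323D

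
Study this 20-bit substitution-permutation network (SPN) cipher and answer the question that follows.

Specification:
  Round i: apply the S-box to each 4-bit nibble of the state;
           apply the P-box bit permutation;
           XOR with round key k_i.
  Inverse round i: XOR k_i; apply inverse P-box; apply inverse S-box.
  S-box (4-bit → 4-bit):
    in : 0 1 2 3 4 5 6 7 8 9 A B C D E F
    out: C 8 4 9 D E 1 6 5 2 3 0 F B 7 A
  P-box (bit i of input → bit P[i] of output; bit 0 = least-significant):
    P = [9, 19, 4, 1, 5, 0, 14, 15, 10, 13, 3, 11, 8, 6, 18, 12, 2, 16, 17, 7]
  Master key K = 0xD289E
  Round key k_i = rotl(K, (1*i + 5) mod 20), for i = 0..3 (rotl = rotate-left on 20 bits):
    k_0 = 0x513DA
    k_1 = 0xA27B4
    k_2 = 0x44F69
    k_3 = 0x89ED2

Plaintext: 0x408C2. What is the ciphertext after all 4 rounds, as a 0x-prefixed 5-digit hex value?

s_0 = plaintext = 0x408C2
s_1 = Round(s_0, k_0) = 0x3C767
s_2 = Round(s_1, k_1) = 0x61648
s_3 = Round(s_2, k_2) = 0x4995D
s_4 = Round(s_3, k_3) = 0x27C15

0x27C15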